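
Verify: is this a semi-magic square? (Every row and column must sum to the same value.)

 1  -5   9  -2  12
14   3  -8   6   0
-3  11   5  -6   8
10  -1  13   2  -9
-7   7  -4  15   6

Row 1: 1 + (-5) + 9 + (-2) + 12 = 15.
Row 2: 14 + 3 + (-8) + 6 + 0 = 15.
Row 3: -3 + 11 + 5 + (-6) + 8 = 15.
Row 4: 10 + (-1) + 13 + 2 + (-9) = 15.
Row 5: -7 + 7 + (-4) + 15 + 6 = 17.
Column 1: 1 + 14 + (-3) + 10 + (-7) = 15.
Column 2: -5 + 3 + 11 + (-1) + 7 = 15.
Column 3: 9 + (-8) + 5 + 13 + (-4) = 15.
Column 4: -2 + 6 + (-6) + 2 + 15 = 15.
Column 5: 12 + 0 + 8 + (-9) + 6 = 17.

No — column 4 sums to 15 but row 5 sums to 17.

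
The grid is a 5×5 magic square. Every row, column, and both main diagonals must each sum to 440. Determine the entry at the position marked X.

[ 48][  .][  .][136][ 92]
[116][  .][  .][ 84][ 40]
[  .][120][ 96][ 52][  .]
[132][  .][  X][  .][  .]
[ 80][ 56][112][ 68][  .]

44

Using row 5: 80 + 56 + 112 + 68 + ? → (5,5) = 440 − 316 = 124.
From column 1, 440 − (48 + 116 + 132 + 80) gives (3,1) = 64.
Column 4 must total 440; the given cells sum to 340, so (4,4) = 100.
From main diagonal, 440 − (48 + 96 + 100 + 124) gives (2,2) = 72.
Anti-diagonal must total 440; the given cells sum to 352, so (4,2) = 88.
Using row 2: 116 + 72 + 84 + 40 + ? → (2,3) = 440 − 312 = 128.
Row 3: 64 + 120 + 96 + 52 + ? = 440, so (3,5) = 108.
The remaining cell in column 2 is (1,2) = 440 − 336 = 104.
Column 5 must total 440; the given cells sum to 364, so (4,5) = 76.
Using row 1: 48 + 104 + 136 + 92 + ? → (1,3) = 440 − 380 = 60.
The remaining cell in row 4 is (4,3) = 440 − 396 = 44.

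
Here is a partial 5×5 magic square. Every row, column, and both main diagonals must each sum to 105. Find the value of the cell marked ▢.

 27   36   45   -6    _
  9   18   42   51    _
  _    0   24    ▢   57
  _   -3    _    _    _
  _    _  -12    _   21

33

Using row 1: 27 + 36 + 45 + (-6) + ? → (1,5) = 105 − 102 = 3.
From row 2, 105 − (9 + 18 + 42 + 51) gives (2,5) = -15.
Column 2 must total 105; the given cells sum to 51, so (5,2) = 54.
Column 3: 45 + 42 + 24 + (-12) + ? = 105, so (4,3) = 6.
From column 5, 105 − (3 + (-15) + 57 + 21) gives (4,5) = 39.
Main diagonal must total 105; the given cells sum to 90, so (4,4) = 15.
Anti-diagonal: 3 + 51 + 24 + (-3) + ? = 105, so (5,1) = 30.
Using row 4: -3 + 6 + 15 + 39 + ? → (4,1) = 105 − 57 = 48.
The remaining cell in row 5 is (5,4) = 105 − 93 = 12.
Column 1: 27 + 9 + 48 + 30 + ? = 105, so (3,1) = -9.
Column 4 must total 105; the given cells sum to 72, so (3,4) = 33.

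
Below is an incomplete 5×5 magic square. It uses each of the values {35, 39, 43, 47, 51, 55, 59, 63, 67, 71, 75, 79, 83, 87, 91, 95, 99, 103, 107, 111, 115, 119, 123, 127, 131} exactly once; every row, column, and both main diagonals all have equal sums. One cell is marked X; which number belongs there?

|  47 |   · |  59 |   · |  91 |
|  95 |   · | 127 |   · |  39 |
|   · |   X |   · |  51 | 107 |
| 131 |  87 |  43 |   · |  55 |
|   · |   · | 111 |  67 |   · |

119

The 25 entries sum to 2075, so each line sums to 2075/5 = 415.
Row 4 needs 415; the known cells sum to 316, so (4,4) = 99.
Column 3: 59 + 127 + 43 + 111 + ? = 415, so (3,3) = 75.
From column 5, 415 − (91 + 39 + 107 + 55) gives (5,5) = 123.
Using main diagonal: 47 + 75 + 99 + 123 + ? → (2,2) = 415 − 344 = 71.
From row 2, 415 − (95 + 71 + 127 + 39) gives (2,4) = 83.
Column 4 needs 415; the known cells sum to 300, so (1,4) = 115.
Anti-diagonal must total 415; the given cells sum to 336, so (5,1) = 79.
Row 1: 47 + 59 + 115 + 91 + ? = 415, so (1,2) = 103.
From row 5, 415 − (79 + 111 + 67 + 123) gives (5,2) = 35.
Using column 1: 47 + 95 + 131 + 79 + ? → (3,1) = 415 − 352 = 63.
From column 2, 415 − (103 + 71 + 87 + 35) gives (3,2) = 119.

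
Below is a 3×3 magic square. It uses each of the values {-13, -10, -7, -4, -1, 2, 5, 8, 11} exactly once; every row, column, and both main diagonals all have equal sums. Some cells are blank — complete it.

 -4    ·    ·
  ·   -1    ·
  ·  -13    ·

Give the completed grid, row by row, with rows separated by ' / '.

The 9 entries sum to -9, so each line sums to -9/3 = -3.
Column 2: -1 + (-13) + ? = -3, so (1,2) = 11.
Main diagonal must total -3; the given cells sum to -5, so (3,3) = 2.
Row 1 must total -3; the given cells sum to 7, so (1,3) = -10.
Row 3: -13 + 2 + ? = -3, so (3,1) = 8.
From column 1, -3 − (-4 + 8) gives (2,1) = -7.
The remaining cell in column 3 is (2,3) = -3 − (-8) = 5.

-4 11 -10 / -7 -1 5 / 8 -13 2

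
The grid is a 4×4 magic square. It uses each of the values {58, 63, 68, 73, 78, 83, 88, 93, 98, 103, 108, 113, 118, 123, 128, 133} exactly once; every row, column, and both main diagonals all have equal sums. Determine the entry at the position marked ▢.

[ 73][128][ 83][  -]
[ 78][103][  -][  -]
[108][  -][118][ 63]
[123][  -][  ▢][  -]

113

The 16 entries sum to 1528, so each line sums to 1528/4 = 382.
Row 1 must total 382; the given cells sum to 284, so (1,4) = 98.
Row 3 needs 382; the known cells sum to 289, so (3,2) = 93.
Column 2: 128 + 103 + 93 + ? = 382, so (4,2) = 58.
The remaining cell in main diagonal is (4,4) = 382 − 294 = 88.
Anti-diagonal must total 382; the given cells sum to 314, so (2,3) = 68.
Using row 2: 78 + 103 + 68 + ? → (2,4) = 382 − 249 = 133.
Row 4: 123 + 58 + 88 + ? = 382, so (4,3) = 113.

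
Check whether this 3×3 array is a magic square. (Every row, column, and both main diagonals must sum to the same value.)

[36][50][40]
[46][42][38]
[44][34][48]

Yes

Row 1: 36 + 50 + 40 = 126.
Row 2: 46 + 42 + 38 = 126.
Row 3: 44 + 34 + 48 = 126.
Column 1: 36 + 46 + 44 = 126.
Column 2: 50 + 42 + 34 = 126.
Column 3: 40 + 38 + 48 = 126.
Main diagonal: 36 + 42 + 48 = 126.
Anti-diagonal: 40 + 42 + 44 = 126.
All lines sum to 126.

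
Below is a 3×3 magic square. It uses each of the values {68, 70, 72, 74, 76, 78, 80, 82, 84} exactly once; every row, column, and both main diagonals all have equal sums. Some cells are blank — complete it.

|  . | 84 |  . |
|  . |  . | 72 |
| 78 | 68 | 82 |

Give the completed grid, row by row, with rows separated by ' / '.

The 9 entries sum to 684, so each line sums to 684/3 = 228.
Column 2 must total 228; the given cells sum to 152, so (2,2) = 76.
Column 3: 72 + 82 + ? = 228, so (1,3) = 74.
From main diagonal, 228 − (76 + 82) gives (1,1) = 70.
From row 2, 228 − (76 + 72) gives (2,1) = 80.

70 84 74 / 80 76 72 / 78 68 82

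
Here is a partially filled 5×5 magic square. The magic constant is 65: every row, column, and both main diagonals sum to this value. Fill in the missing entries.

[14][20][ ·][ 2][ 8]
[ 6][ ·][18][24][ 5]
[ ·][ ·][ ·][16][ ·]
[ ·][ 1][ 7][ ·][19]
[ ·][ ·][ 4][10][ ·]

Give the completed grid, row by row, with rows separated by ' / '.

Row 1 must total 65; the given cells sum to 44, so (1,3) = 21.
The remaining cell in row 2 is (2,2) = 65 − 53 = 12.
Column 3 must total 65; the given cells sum to 50, so (3,3) = 15.
Column 4 must total 65; the given cells sum to 52, so (4,4) = 13.
Main diagonal: 14 + 12 + 15 + 13 + ? = 65, so (5,5) = 11.
Anti-diagonal must total 65; the given cells sum to 48, so (5,1) = 17.
Using row 4: 1 + 7 + 13 + 19 + ? → (4,1) = 65 − 40 = 25.
Row 5 must total 65; the given cells sum to 42, so (5,2) = 23.
Column 1 needs 65; the known cells sum to 62, so (3,1) = 3.
Column 2: 20 + 12 + 1 + 23 + ? = 65, so (3,2) = 9.
Column 5: 8 + 5 + 19 + 11 + ? = 65, so (3,5) = 22.

14 20 21 2 8 / 6 12 18 24 5 / 3 9 15 16 22 / 25 1 7 13 19 / 17 23 4 10 11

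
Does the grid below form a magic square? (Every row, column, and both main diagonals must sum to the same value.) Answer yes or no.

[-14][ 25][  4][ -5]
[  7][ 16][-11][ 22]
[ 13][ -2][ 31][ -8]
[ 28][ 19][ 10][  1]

No — row 3 sums to 34 but row 4 sums to 58.

Row 1: -14 + 25 + 4 + (-5) = 10.
Row 2: 7 + 16 + (-11) + 22 = 34.
Row 3: 13 + (-2) + 31 + (-8) = 34.
Row 4: 28 + 19 + 10 + 1 = 58.
Column 1: -14 + 7 + 13 + 28 = 34.
Column 2: 25 + 16 + (-2) + 19 = 58.
Column 3: 4 + (-11) + 31 + 10 = 34.
Column 4: -5 + 22 + (-8) + 1 = 10.
Main diagonal: -14 + 16 + 31 + 1 = 34.
Anti-diagonal: -5 + (-11) + (-2) + 28 = 10.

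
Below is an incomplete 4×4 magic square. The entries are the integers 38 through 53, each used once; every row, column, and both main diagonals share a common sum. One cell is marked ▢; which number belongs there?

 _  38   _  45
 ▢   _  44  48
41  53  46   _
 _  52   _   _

51

The entries are 38 through 53, which sum to 728, so each line sums to 728/4 = 182.
Row 3 needs 182; the known cells sum to 140, so (3,4) = 42.
From column 2, 182 − (38 + 53 + 52) gives (2,2) = 39.
Column 4 must total 182; the given cells sum to 135, so (4,4) = 47.
Main diagonal: 39 + 46 + 47 + ? = 182, so (1,1) = 50.
Anti-diagonal must total 182; the given cells sum to 142, so (4,1) = 40.
Row 1: 50 + 38 + 45 + ? = 182, so (1,3) = 49.
Row 2 must total 182; the given cells sum to 131, so (2,1) = 51.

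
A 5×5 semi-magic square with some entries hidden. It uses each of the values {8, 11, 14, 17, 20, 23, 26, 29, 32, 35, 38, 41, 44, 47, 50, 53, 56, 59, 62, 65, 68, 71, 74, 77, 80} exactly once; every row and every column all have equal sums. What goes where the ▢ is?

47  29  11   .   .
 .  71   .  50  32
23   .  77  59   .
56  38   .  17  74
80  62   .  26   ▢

The 25 entries sum to 1100, so each line sums to 1100/5 = 220.
Row 4 must total 220; the given cells sum to 185, so (4,3) = 35.
From column 1, 220 − (47 + 23 + 56 + 80) gives (2,1) = 14.
Column 2: 29 + 71 + 38 + 62 + ? = 220, so (3,2) = 20.
From column 4, 220 − (50 + 59 + 17 + 26) gives (1,4) = 68.
From row 1, 220 − (47 + 29 + 11 + 68) gives (1,5) = 65.
From row 2, 220 − (14 + 71 + 50 + 32) gives (2,3) = 53.
Row 3 must total 220; the given cells sum to 179, so (3,5) = 41.
From column 3, 220 − (11 + 53 + 77 + 35) gives (5,3) = 44.
Column 5 must total 220; the given cells sum to 212, so (5,5) = 8.

8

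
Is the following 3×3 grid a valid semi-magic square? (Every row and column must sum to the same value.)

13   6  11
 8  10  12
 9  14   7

Row 1: 13 + 6 + 11 = 30.
Row 2: 8 + 10 + 12 = 30.
Row 3: 9 + 14 + 7 = 30.
Column 1: 13 + 8 + 9 = 30.
Column 2: 6 + 10 + 14 = 30.
Column 3: 11 + 12 + 7 = 30.
All lines sum to 30.

Yes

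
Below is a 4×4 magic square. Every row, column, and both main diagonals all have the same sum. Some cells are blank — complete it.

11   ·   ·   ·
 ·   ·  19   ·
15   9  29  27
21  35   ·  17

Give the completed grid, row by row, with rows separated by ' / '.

11 13 25 31 / 33 23 19 5 / 15 9 29 27 / 21 35 7 17

Row 3 is already complete: 15 + 9 + 29 + 27 = 80, so that is the magic constant.
From row 4, 80 − (21 + 35 + 17) gives (4,3) = 7.
From column 1, 80 − (11 + 15 + 21) gives (2,1) = 33.
Using column 3: 19 + 29 + 7 + ? → (1,3) = 80 − 55 = 25.
The remaining cell in main diagonal is (2,2) = 80 − 57 = 23.
Anti-diagonal needs 80; the known cells sum to 49, so (1,4) = 31.
Row 1 needs 80; the known cells sum to 67, so (1,2) = 13.
Using row 2: 33 + 23 + 19 + ? → (2,4) = 80 − 75 = 5.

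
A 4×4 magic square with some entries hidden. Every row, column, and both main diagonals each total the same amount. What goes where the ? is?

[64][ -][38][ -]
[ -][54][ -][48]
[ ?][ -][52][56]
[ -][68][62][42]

58

Main diagonal is complete and sums to 212; that is the magic constant.
Row 4 needs 212; the known cells sum to 172, so (4,1) = 40.
Column 3 needs 212; the known cells sum to 152, so (2,3) = 60.
From column 4, 212 − (48 + 56 + 42) gives (1,4) = 66.
From anti-diagonal, 212 − (66 + 60 + 40) gives (3,2) = 46.
Row 1 must total 212; the given cells sum to 168, so (1,2) = 44.
Row 2 must total 212; the given cells sum to 162, so (2,1) = 50.
Using row 3: 46 + 52 + 56 + ? → (3,1) = 212 − 154 = 58.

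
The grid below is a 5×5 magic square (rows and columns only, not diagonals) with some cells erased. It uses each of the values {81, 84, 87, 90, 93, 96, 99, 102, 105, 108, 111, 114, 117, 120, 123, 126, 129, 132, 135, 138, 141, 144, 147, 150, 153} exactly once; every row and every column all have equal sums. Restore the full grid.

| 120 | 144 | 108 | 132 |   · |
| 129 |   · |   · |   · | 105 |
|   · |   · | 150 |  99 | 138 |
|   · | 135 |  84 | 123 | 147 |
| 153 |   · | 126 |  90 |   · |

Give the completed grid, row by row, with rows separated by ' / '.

120 144 108 132 81 / 129 93 117 141 105 / 87 111 150 99 138 / 96 135 84 123 147 / 153 102 126 90 114

The 25 entries sum to 2925, so each line sums to 2925/5 = 585.
Row 1: 120 + 144 + 108 + 132 + ? = 585, so (1,5) = 81.
Row 4 must total 585; the given cells sum to 489, so (4,1) = 96.
Using column 1: 120 + 129 + 96 + 153 + ? → (3,1) = 585 − 498 = 87.
Column 3 must total 585; the given cells sum to 468, so (2,3) = 117.
The remaining cell in column 4 is (2,4) = 585 − 444 = 141.
Column 5: 81 + 105 + 138 + 147 + ? = 585, so (5,5) = 114.
Row 2: 129 + 117 + 141 + 105 + ? = 585, so (2,2) = 93.
From row 3, 585 − (87 + 150 + 99 + 138) gives (3,2) = 111.
Using row 5: 153 + 126 + 90 + 114 + ? → (5,2) = 585 − 483 = 102.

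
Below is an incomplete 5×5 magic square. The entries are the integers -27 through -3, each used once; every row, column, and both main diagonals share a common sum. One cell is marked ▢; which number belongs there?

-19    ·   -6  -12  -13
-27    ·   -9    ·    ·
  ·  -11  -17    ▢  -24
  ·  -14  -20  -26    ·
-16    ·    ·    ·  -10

The entries are -27 through -3, which sum to -375, so each line sums to -375/5 = -75.
From row 1, -75 − (-19 + (-6) + (-12) + (-13)) gives (1,2) = -25.
Column 3: -6 + (-9) + (-17) + (-20) + ? = -75, so (5,3) = -23.
Main diagonal: -19 + (-17) + (-26) + (-10) + ? = -75, so (2,2) = -3.
Anti-diagonal needs -75; the known cells sum to -60, so (2,4) = -15.
Row 2 needs -75; the known cells sum to -54, so (2,5) = -21.
Column 2 must total -75; the given cells sum to -53, so (5,2) = -22.
From column 5, -75 − (-13 + (-21) + (-24) + (-10)) gives (4,5) = -7.
Row 4: -14 + (-20) + (-26) + (-7) + ? = -75, so (4,1) = -8.
The remaining cell in row 5 is (5,4) = -75 − (-71) = -4.
Column 1 must total -75; the given cells sum to -70, so (3,1) = -5.
Column 4: -12 + (-15) + (-26) + (-4) + ? = -75, so (3,4) = -18.

-18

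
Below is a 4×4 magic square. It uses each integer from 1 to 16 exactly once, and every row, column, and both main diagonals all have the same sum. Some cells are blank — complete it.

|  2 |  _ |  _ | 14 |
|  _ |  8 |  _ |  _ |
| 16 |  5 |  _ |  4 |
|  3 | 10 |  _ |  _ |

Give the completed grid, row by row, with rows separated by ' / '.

The entries are 1 through 16, which sum to 136, so each line sums to 136/4 = 34.
Row 3 must total 34; the given cells sum to 25, so (3,3) = 9.
Using column 1: 2 + 16 + 3 + ? → (2,1) = 34 − 21 = 13.
Column 2 must total 34; the given cells sum to 23, so (1,2) = 11.
Using main diagonal: 2 + 8 + 9 + ? → (4,4) = 34 − 19 = 15.
From anti-diagonal, 34 − (14 + 5 + 3) gives (2,3) = 12.
The remaining cell in row 1 is (1,3) = 34 − 27 = 7.
Row 2: 13 + 8 + 12 + ? = 34, so (2,4) = 1.
Row 4 needs 34; the known cells sum to 28, so (4,3) = 6.

2 11 7 14 / 13 8 12 1 / 16 5 9 4 / 3 10 6 15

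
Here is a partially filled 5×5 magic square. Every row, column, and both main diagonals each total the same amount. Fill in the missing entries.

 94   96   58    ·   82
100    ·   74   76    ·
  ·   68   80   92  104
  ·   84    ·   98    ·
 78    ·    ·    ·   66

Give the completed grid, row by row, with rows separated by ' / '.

94 96 58 70 82 / 100 62 74 76 88 / 56 68 80 92 104 / 72 84 86 98 60 / 78 90 102 64 66

Anti-diagonal is already complete: 82 + 76 + 80 + 84 + 78 = 400, so that is the magic constant.
The remaining cell in row 1 is (1,4) = 400 − 330 = 70.
The remaining cell in row 3 is (3,1) = 400 − 344 = 56.
Using column 1: 94 + 100 + 56 + 78 + ? → (4,1) = 400 − 328 = 72.
Column 4 must total 400; the given cells sum to 336, so (5,4) = 64.
The remaining cell in main diagonal is (2,2) = 400 − 338 = 62.
The remaining cell in row 2 is (2,5) = 400 − 312 = 88.
Column 2: 96 + 62 + 68 + 84 + ? = 400, so (5,2) = 90.
From column 5, 400 − (82 + 88 + 104 + 66) gives (4,5) = 60.
Row 4 needs 400; the known cells sum to 314, so (4,3) = 86.
Using row 5: 78 + 90 + 64 + 66 + ? → (5,3) = 400 − 298 = 102.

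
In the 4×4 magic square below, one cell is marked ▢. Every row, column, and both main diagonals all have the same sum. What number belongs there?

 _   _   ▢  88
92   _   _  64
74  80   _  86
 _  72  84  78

90

Column 4 is complete and sums to 316; that is the magic constant.
The remaining cell in row 3 is (3,3) = 316 − 240 = 76.
Using row 4: 72 + 84 + 78 + ? → (4,1) = 316 − 234 = 82.
Column 1: 92 + 74 + 82 + ? = 316, so (1,1) = 68.
Main diagonal needs 316; the known cells sum to 222, so (2,2) = 94.
Anti-diagonal needs 316; the known cells sum to 250, so (2,3) = 66.
Using column 2: 94 + 80 + 72 + ? → (1,2) = 316 − 246 = 70.
Column 3: 66 + 76 + 84 + ? = 316, so (1,3) = 90.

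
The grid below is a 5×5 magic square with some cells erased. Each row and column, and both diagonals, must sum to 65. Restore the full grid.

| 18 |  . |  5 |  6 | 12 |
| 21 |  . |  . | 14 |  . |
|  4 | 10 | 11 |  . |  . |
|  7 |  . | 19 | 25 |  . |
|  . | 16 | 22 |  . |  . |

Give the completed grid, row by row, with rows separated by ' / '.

18 24 5 6 12 / 21 2 8 14 20 / 4 10 11 17 23 / 7 13 19 25 1 / 15 16 22 3 9

The remaining cell in row 1 is (1,2) = 65 − 41 = 24.
Column 1: 18 + 21 + 4 + 7 + ? = 65, so (5,1) = 15.
Column 3: 5 + 11 + 19 + 22 + ? = 65, so (2,3) = 8.
From anti-diagonal, 65 − (12 + 14 + 11 + 15) gives (4,2) = 13.
Row 4 needs 65; the known cells sum to 64, so (4,5) = 1.
Column 2 must total 65; the given cells sum to 63, so (2,2) = 2.
Main diagonal: 18 + 2 + 11 + 25 + ? = 65, so (5,5) = 9.
Row 2 needs 65; the known cells sum to 45, so (2,5) = 20.
Row 5 must total 65; the given cells sum to 62, so (5,4) = 3.
Column 4 needs 65; the known cells sum to 48, so (3,4) = 17.
From column 5, 65 − (12 + 20 + 1 + 9) gives (3,5) = 23.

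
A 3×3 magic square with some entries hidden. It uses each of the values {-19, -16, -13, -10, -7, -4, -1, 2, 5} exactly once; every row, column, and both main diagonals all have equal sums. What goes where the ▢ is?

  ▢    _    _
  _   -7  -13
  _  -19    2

-16

The 9 entries sum to -63, so each line sums to -63/3 = -21.
Row 2 must total -21; the given cells sum to -20, so (2,1) = -1.
The remaining cell in row 3 is (3,1) = -21 − (-17) = -4.
Column 1 must total -21; the given cells sum to -5, so (1,1) = -16.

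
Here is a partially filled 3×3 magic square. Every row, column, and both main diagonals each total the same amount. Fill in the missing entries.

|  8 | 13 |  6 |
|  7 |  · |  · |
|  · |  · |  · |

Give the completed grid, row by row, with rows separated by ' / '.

8 13 6 / 7 9 11 / 12 5 10

Row 1 is already complete: 8 + 13 + 6 = 27, so that is the magic constant.
Column 1: 8 + 7 + ? = 27, so (3,1) = 12.
Anti-diagonal must total 27; the given cells sum to 18, so (2,2) = 9.
The remaining cell in row 2 is (2,3) = 27 − 16 = 11.
Column 2 must total 27; the given cells sum to 22, so (3,2) = 5.
Column 3 needs 27; the known cells sum to 17, so (3,3) = 10.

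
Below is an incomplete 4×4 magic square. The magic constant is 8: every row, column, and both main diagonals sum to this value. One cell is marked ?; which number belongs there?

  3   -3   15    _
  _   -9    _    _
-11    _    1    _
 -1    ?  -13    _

Using row 1: 3 + (-3) + 15 + ? → (1,4) = 8 − 15 = -7.
Using column 1: 3 + (-11) + (-1) + ? → (2,1) = 8 − (-9) = 17.
From column 3, 8 − (15 + 1 + (-13)) gives (2,3) = 5.
From main diagonal, 8 − (3 + (-9) + 1) gives (4,4) = 13.
The remaining cell in anti-diagonal is (3,2) = 8 − (-3) = 11.
Row 2: 17 + (-9) + 5 + ? = 8, so (2,4) = -5.
Row 3: -11 + 11 + 1 + ? = 8, so (3,4) = 7.
Row 4: -1 + (-13) + 13 + ? = 8, so (4,2) = 9.

9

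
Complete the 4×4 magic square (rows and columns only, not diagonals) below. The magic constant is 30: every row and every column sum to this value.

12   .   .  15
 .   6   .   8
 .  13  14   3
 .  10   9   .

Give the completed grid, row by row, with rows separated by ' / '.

12 1 2 15 / 11 6 5 8 / 0 13 14 3 / 7 10 9 4

Row 3 needs 30; the known cells sum to 30, so (3,1) = 0.
Column 2: 6 + 13 + 10 + ? = 30, so (1,2) = 1.
Column 4 must total 30; the given cells sum to 26, so (4,4) = 4.
Row 1 needs 30; the known cells sum to 28, so (1,3) = 2.
Row 4 must total 30; the given cells sum to 23, so (4,1) = 7.
Using column 1: 12 + 0 + 7 + ? → (2,1) = 30 − 19 = 11.
The remaining cell in column 3 is (2,3) = 30 − 25 = 5.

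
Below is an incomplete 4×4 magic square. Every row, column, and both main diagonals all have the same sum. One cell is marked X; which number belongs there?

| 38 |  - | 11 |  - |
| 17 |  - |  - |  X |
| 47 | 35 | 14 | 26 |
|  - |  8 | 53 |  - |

32

Row 3 is complete and sums to 122; that is the magic constant.
Using column 1: 38 + 17 + 47 + ? → (4,1) = 122 − 102 = 20.
Column 3 needs 122; the known cells sum to 78, so (2,3) = 44.
Anti-diagonal must total 122; the given cells sum to 99, so (1,4) = 23.
Row 1: 38 + 11 + 23 + ? = 122, so (1,2) = 50.
Row 4 must total 122; the given cells sum to 81, so (4,4) = 41.
Using column 2: 50 + 35 + 8 + ? → (2,2) = 122 − 93 = 29.
Column 4 needs 122; the known cells sum to 90, so (2,4) = 32.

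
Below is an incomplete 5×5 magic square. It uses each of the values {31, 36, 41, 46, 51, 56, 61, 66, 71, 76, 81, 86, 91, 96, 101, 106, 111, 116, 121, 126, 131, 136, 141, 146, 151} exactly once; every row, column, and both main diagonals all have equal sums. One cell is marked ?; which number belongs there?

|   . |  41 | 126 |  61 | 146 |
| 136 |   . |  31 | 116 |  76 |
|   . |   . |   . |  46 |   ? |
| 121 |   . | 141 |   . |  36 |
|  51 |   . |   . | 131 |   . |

106

The 25 entries sum to 2275, so each line sums to 2275/5 = 455.
Row 1: 41 + 126 + 61 + 146 + ? = 455, so (1,1) = 81.
From row 2, 455 − (136 + 31 + 116 + 76) gives (2,2) = 96.
Column 1 needs 455; the known cells sum to 389, so (3,1) = 66.
The remaining cell in column 4 is (4,4) = 455 − 354 = 101.
The remaining cell in row 4 is (4,2) = 455 − 399 = 56.
Anti-diagonal must total 455; the given cells sum to 369, so (3,3) = 86.
Column 3: 126 + 31 + 86 + 141 + ? = 455, so (5,3) = 71.
From main diagonal, 455 − (81 + 96 + 86 + 101) gives (5,5) = 91.
Using row 5: 51 + 71 + 131 + 91 + ? → (5,2) = 455 − 344 = 111.
The remaining cell in column 2 is (3,2) = 455 − 304 = 151.
Column 5 must total 455; the given cells sum to 349, so (3,5) = 106.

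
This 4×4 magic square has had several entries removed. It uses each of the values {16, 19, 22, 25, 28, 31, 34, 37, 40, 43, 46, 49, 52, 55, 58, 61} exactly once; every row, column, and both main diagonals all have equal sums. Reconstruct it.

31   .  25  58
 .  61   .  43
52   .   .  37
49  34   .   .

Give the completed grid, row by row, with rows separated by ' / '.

The 16 entries sum to 616, so each line sums to 616/4 = 154.
From row 1, 154 − (31 + 25 + 58) gives (1,2) = 40.
Using column 1: 31 + 52 + 49 + ? → (2,1) = 154 − 132 = 22.
Column 2: 40 + 61 + 34 + ? = 154, so (3,2) = 19.
Column 4: 58 + 43 + 37 + ? = 154, so (4,4) = 16.
Main diagonal must total 154; the given cells sum to 108, so (3,3) = 46.
The remaining cell in anti-diagonal is (2,3) = 154 − 126 = 28.
From row 4, 154 − (49 + 34 + 16) gives (4,3) = 55.

31 40 25 58 / 22 61 28 43 / 52 19 46 37 / 49 34 55 16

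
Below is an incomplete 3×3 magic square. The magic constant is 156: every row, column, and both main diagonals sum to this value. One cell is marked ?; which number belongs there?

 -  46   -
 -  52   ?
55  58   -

64

Row 3 needs 156; the known cells sum to 113, so (3,3) = 43.
The remaining cell in main diagonal is (1,1) = 156 − 95 = 61.
Using anti-diagonal: 52 + 55 + ? → (1,3) = 156 − 107 = 49.
Column 1 needs 156; the known cells sum to 116, so (2,1) = 40.
Using column 3: 49 + 43 + ? → (2,3) = 156 − 92 = 64.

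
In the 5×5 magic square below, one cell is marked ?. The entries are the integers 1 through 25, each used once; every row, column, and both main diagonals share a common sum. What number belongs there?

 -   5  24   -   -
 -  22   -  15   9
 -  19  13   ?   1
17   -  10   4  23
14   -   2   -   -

The entries are 1 through 25, which sum to 325, so each line sums to 325/5 = 65.
Row 4 must total 65; the given cells sum to 54, so (4,2) = 11.
The remaining cell in column 2 is (5,2) = 65 − 57 = 8.
From column 3, 65 − (24 + 13 + 10 + 2) gives (2,3) = 16.
Anti-diagonal needs 65; the known cells sum to 53, so (1,5) = 12.
Row 2 needs 65; the known cells sum to 62, so (2,1) = 3.
Column 5 needs 65; the known cells sum to 45, so (5,5) = 20.
Main diagonal must total 65; the given cells sum to 59, so (1,1) = 6.
From row 1, 65 − (6 + 5 + 24 + 12) gives (1,4) = 18.
Using row 5: 14 + 8 + 2 + 20 + ? → (5,4) = 65 − 44 = 21.
Column 1 must total 65; the given cells sum to 40, so (3,1) = 25.
The remaining cell in column 4 is (3,4) = 65 − 58 = 7.

7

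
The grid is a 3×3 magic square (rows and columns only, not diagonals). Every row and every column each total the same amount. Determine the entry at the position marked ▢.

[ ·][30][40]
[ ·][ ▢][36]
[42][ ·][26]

Column 3 is complete and sums to 102; that is the magic constant.
Row 1 needs 102; the known cells sum to 70, so (1,1) = 32.
Row 3: 42 + 26 + ? = 102, so (3,2) = 34.
Column 1: 32 + 42 + ? = 102, so (2,1) = 28.
Column 2: 30 + 34 + ? = 102, so (2,2) = 38.

38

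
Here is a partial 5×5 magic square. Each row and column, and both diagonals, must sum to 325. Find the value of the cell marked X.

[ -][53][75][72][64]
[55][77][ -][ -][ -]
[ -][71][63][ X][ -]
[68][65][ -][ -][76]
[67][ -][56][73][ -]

60

From row 1, 325 − (53 + 75 + 72 + 64) gives (1,1) = 61.
Using column 1: 61 + 55 + 68 + 67 + ? → (3,1) = 325 − 251 = 74.
Column 2: 53 + 77 + 71 + 65 + ? = 325, so (5,2) = 59.
Anti-diagonal: 64 + 63 + 65 + 67 + ? = 325, so (2,4) = 66.
The remaining cell in row 5 is (5,5) = 325 − 255 = 70.
The remaining cell in main diagonal is (4,4) = 325 − 271 = 54.
Row 4 must total 325; the given cells sum to 263, so (4,3) = 62.
Column 3 must total 325; the given cells sum to 256, so (2,3) = 69.
Column 4 needs 325; the known cells sum to 265, so (3,4) = 60.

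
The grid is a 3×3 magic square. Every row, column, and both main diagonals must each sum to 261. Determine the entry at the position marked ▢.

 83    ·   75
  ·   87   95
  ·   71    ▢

91

Row 1 must total 261; the given cells sum to 158, so (1,2) = 103.
Row 2: 87 + 95 + ? = 261, so (2,1) = 79.
Column 1 must total 261; the given cells sum to 162, so (3,1) = 99.
Column 3 must total 261; the given cells sum to 170, so (3,3) = 91.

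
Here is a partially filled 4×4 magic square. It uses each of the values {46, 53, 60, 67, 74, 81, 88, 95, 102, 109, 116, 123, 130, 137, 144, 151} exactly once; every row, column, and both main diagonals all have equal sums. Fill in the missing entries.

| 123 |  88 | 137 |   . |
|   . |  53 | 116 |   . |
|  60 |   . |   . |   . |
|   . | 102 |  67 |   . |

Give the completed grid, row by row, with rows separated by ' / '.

123 88 137 46 / 130 53 116 95 / 60 151 74 109 / 81 102 67 144

The 16 entries sum to 1576, so each line sums to 1576/4 = 394.
Row 1 needs 394; the known cells sum to 348, so (1,4) = 46.
Column 2: 88 + 53 + 102 + ? = 394, so (3,2) = 151.
Column 3: 137 + 116 + 67 + ? = 394, so (3,3) = 74.
Main diagonal must total 394; the given cells sum to 250, so (4,4) = 144.
Anti-diagonal needs 394; the known cells sum to 313, so (4,1) = 81.
Row 3: 60 + 151 + 74 + ? = 394, so (3,4) = 109.
Column 1 must total 394; the given cells sum to 264, so (2,1) = 130.
Using column 4: 46 + 109 + 144 + ? → (2,4) = 394 − 299 = 95.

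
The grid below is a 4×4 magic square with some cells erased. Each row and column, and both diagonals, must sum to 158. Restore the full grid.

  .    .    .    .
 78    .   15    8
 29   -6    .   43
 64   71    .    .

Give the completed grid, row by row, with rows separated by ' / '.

Using row 2: 78 + 15 + 8 + ? → (2,2) = 158 − 101 = 57.
The remaining cell in row 3 is (3,3) = 158 − 66 = 92.
Column 1 needs 158; the known cells sum to 171, so (1,1) = -13.
Column 2 needs 158; the known cells sum to 122, so (1,2) = 36.
From main diagonal, 158 − (-13 + 57 + 92) gives (4,4) = 22.
Anti-diagonal must total 158; the given cells sum to 73, so (1,4) = 85.
The remaining cell in row 1 is (1,3) = 158 − 108 = 50.
Row 4 must total 158; the given cells sum to 157, so (4,3) = 1.

-13 36 50 85 / 78 57 15 8 / 29 -6 92 43 / 64 71 1 22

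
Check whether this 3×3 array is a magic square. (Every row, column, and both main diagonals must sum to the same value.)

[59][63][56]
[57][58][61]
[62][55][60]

No — row 3 sums to 177 but anti-diagonal sums to 176.

Row 1: 59 + 63 + 56 = 178.
Row 2: 57 + 58 + 61 = 176.
Row 3: 62 + 55 + 60 = 177.
Column 1: 59 + 57 + 62 = 178.
Column 2: 63 + 58 + 55 = 176.
Column 3: 56 + 61 + 60 = 177.
Main diagonal: 59 + 58 + 60 = 177.
Anti-diagonal: 56 + 58 + 62 = 176.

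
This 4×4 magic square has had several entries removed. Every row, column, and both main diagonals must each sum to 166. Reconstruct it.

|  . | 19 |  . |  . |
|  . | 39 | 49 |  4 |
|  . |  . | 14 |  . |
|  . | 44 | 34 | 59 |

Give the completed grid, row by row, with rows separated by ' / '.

The remaining cell in row 2 is (2,1) = 166 − 92 = 74.
Row 4 needs 166; the known cells sum to 137, so (4,1) = 29.
The remaining cell in column 2 is (3,2) = 166 − 102 = 64.
Using column 3: 49 + 14 + 34 + ? → (1,3) = 166 − 97 = 69.
Main diagonal needs 166; the known cells sum to 112, so (1,1) = 54.
Anti-diagonal needs 166; the known cells sum to 142, so (1,4) = 24.
The remaining cell in column 1 is (3,1) = 166 − 157 = 9.
Using column 4: 24 + 4 + 59 + ? → (3,4) = 166 − 87 = 79.

54 19 69 24 / 74 39 49 4 / 9 64 14 79 / 29 44 34 59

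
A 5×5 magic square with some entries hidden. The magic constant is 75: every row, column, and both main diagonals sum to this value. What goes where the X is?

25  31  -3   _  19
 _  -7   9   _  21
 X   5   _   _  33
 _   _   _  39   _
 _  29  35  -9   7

Row 1: 25 + 31 + (-3) + 19 + ? = 75, so (1,4) = 3.
From row 5, 75 − (29 + 35 + (-9) + 7) gives (5,1) = 13.
Column 2: 31 + (-7) + 5 + 29 + ? = 75, so (4,2) = 17.
The remaining cell in column 5 is (4,5) = 75 − 80 = -5.
Main diagonal must total 75; the given cells sum to 64, so (3,3) = 11.
Using anti-diagonal: 19 + 11 + 17 + 13 + ? → (2,4) = 75 − 60 = 15.
Row 2: -7 + 9 + 15 + 21 + ? = 75, so (2,1) = 37.
Column 3: -3 + 9 + 11 + 35 + ? = 75, so (4,3) = 23.
From column 4, 75 − (3 + 15 + 39 + (-9)) gives (3,4) = 27.
Row 3 needs 75; the known cells sum to 76, so (3,1) = -1.

-1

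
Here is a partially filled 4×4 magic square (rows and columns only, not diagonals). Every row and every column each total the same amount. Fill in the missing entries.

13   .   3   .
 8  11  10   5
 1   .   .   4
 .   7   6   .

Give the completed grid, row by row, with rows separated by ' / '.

Row 2 is already complete: 8 + 11 + 10 + 5 = 34, so that is the magic constant.
Column 1 needs 34; the known cells sum to 22, so (4,1) = 12.
Column 3 needs 34; the known cells sum to 19, so (3,3) = 15.
Row 3: 1 + 15 + 4 + ? = 34, so (3,2) = 14.
From row 4, 34 − (12 + 7 + 6) gives (4,4) = 9.
The remaining cell in column 2 is (1,2) = 34 − 32 = 2.
The remaining cell in column 4 is (1,4) = 34 − 18 = 16.

13 2 3 16 / 8 11 10 5 / 1 14 15 4 / 12 7 6 9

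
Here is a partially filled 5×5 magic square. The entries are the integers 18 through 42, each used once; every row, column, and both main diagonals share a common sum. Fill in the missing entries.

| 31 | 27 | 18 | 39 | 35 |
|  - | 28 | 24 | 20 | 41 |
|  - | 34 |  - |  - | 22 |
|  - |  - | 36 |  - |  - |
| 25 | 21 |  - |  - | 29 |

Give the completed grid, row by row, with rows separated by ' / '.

31 27 18 39 35 / 37 28 24 20 41 / 38 34 30 26 22 / 19 40 36 32 23 / 25 21 42 33 29

The entries are 18 through 42, which sum to 750, so each line sums to 750/5 = 150.
Row 2: 28 + 24 + 20 + 41 + ? = 150, so (2,1) = 37.
Column 2: 27 + 28 + 34 + 21 + ? = 150, so (4,2) = 40.
Column 5 must total 150; the given cells sum to 127, so (4,5) = 23.
Anti-diagonal needs 150; the known cells sum to 120, so (3,3) = 30.
The remaining cell in column 3 is (5,3) = 150 − 108 = 42.
Main diagonal needs 150; the known cells sum to 118, so (4,4) = 32.
From row 4, 150 − (40 + 36 + 32 + 23) gives (4,1) = 19.
The remaining cell in row 5 is (5,4) = 150 − 117 = 33.
Using column 1: 31 + 37 + 19 + 25 + ? → (3,1) = 150 − 112 = 38.
Column 4 must total 150; the given cells sum to 124, so (3,4) = 26.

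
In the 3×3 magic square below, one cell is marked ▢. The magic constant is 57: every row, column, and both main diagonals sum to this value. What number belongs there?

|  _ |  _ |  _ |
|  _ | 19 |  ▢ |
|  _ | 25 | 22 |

The remaining cell in row 3 is (3,1) = 57 − 47 = 10.
From column 2, 57 − (19 + 25) gives (1,2) = 13.
Using main diagonal: 19 + 22 + ? → (1,1) = 57 − 41 = 16.
Anti-diagonal must total 57; the given cells sum to 29, so (1,3) = 28.
Column 1 must total 57; the given cells sum to 26, so (2,1) = 31.
Column 3 must total 57; the given cells sum to 50, so (2,3) = 7.

7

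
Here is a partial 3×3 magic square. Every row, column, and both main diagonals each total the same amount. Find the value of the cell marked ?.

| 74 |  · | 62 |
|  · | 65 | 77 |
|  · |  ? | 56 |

Main diagonal is complete and sums to 195; that is the magic constant.
The remaining cell in row 1 is (1,2) = 195 − 136 = 59.
Row 2 must total 195; the given cells sum to 142, so (2,1) = 53.
Column 1 needs 195; the known cells sum to 127, so (3,1) = 68.
Column 2 must total 195; the given cells sum to 124, so (3,2) = 71.

71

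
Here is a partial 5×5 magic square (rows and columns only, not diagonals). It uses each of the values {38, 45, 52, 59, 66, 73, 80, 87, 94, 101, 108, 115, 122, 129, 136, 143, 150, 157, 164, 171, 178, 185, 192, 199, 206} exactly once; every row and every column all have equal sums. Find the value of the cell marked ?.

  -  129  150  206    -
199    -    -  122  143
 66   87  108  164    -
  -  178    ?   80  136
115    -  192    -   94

59

The 25 entries sum to 3050, so each line sums to 3050/5 = 610.
From row 3, 610 − (66 + 87 + 108 + 164) gives (3,5) = 185.
Column 4: 206 + 122 + 164 + 80 + ? = 610, so (5,4) = 38.
The remaining cell in column 5 is (1,5) = 610 − 558 = 52.
The remaining cell in row 1 is (1,1) = 610 − 537 = 73.
Row 5 must total 610; the given cells sum to 439, so (5,2) = 171.
Using column 1: 73 + 199 + 66 + 115 + ? → (4,1) = 610 − 453 = 157.
From column 2, 610 − (129 + 87 + 178 + 171) gives (2,2) = 45.
From row 2, 610 − (199 + 45 + 122 + 143) gives (2,3) = 101.
Using row 4: 157 + 178 + 80 + 136 + ? → (4,3) = 610 − 551 = 59.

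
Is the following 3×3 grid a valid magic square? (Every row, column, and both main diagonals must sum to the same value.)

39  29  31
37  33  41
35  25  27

No — column 2 sums to 87 but row 2 sums to 111.

Row 1: 39 + 29 + 31 = 99.
Row 2: 37 + 33 + 41 = 111.
Row 3: 35 + 25 + 27 = 87.
Column 1: 39 + 37 + 35 = 111.
Column 2: 29 + 33 + 25 = 87.
Column 3: 31 + 41 + 27 = 99.
Main diagonal: 39 + 33 + 27 = 99.
Anti-diagonal: 31 + 33 + 35 = 99.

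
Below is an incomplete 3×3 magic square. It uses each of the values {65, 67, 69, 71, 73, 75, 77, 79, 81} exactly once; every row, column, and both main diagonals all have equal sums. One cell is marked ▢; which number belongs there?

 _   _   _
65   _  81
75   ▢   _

The 9 entries sum to 657, so each line sums to 657/3 = 219.
Using row 2: 65 + 81 + ? → (2,2) = 219 − 146 = 73.
Column 1 needs 219; the known cells sum to 140, so (1,1) = 79.
Main diagonal: 79 + 73 + ? = 219, so (3,3) = 67.
Using anti-diagonal: 73 + 75 + ? → (1,3) = 219 − 148 = 71.
Using row 1: 79 + 71 + ? → (1,2) = 219 − 150 = 69.
Row 3 needs 219; the known cells sum to 142, so (3,2) = 77.

77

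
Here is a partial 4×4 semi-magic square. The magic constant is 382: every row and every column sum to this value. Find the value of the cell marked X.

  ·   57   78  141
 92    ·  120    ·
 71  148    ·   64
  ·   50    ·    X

Row 1 needs 382; the known cells sum to 276, so (1,1) = 106.
From row 3, 382 − (71 + 148 + 64) gives (3,3) = 99.
The remaining cell in column 1 is (4,1) = 382 − 269 = 113.
Column 2 must total 382; the given cells sum to 255, so (2,2) = 127.
The remaining cell in column 3 is (4,3) = 382 − 297 = 85.
The remaining cell in row 2 is (2,4) = 382 − 339 = 43.
Using row 4: 113 + 50 + 85 + ? → (4,4) = 382 − 248 = 134.

134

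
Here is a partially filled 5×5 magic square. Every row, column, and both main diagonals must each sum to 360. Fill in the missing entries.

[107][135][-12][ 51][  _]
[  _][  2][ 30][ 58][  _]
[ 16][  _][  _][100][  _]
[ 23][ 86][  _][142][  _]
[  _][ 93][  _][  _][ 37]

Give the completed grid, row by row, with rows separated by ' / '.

From row 1, 360 − (107 + 135 + (-12) + 51) gives (1,5) = 79.
Column 2 needs 360; the known cells sum to 316, so (3,2) = 44.
From column 4, 360 − (51 + 58 + 100 + 142) gives (5,4) = 9.
Main diagonal must total 360; the given cells sum to 288, so (3,3) = 72.
Using anti-diagonal: 79 + 58 + 72 + 86 + ? → (5,1) = 360 − 295 = 65.
Row 3 needs 360; the known cells sum to 232, so (3,5) = 128.
Row 5: 65 + 93 + 9 + 37 + ? = 360, so (5,3) = 156.
Column 1 needs 360; the known cells sum to 211, so (2,1) = 149.
Using column 3: -12 + 30 + 72 + 156 + ? → (4,3) = 360 − 246 = 114.
From row 2, 360 − (149 + 2 + 30 + 58) gives (2,5) = 121.
Using row 4: 23 + 86 + 114 + 142 + ? → (4,5) = 360 − 365 = -5.

107 135 -12 51 79 / 149 2 30 58 121 / 16 44 72 100 128 / 23 86 114 142 -5 / 65 93 156 9 37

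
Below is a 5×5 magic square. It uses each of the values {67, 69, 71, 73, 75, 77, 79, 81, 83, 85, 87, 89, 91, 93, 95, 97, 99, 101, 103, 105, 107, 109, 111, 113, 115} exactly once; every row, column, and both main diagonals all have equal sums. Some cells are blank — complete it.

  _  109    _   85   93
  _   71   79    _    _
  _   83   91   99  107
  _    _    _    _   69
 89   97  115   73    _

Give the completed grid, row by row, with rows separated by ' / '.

The 25 entries sum to 2275, so each line sums to 2275/5 = 455.
Row 3 must total 455; the given cells sum to 380, so (3,1) = 75.
From row 5, 455 − (89 + 97 + 115 + 73) gives (5,5) = 81.
Column 2: 109 + 71 + 83 + 97 + ? = 455, so (4,2) = 95.
Using column 5: 93 + 107 + 69 + 81 + ? → (2,5) = 455 − 350 = 105.
Anti-diagonal needs 455; the known cells sum to 368, so (2,4) = 87.
Using row 2: 71 + 79 + 87 + 105 + ? → (2,1) = 455 − 342 = 113.
Column 4 needs 455; the known cells sum to 344, so (4,4) = 111.
The remaining cell in main diagonal is (1,1) = 455 − 354 = 101.
Row 1 must total 455; the given cells sum to 388, so (1,3) = 67.
Column 1: 101 + 113 + 75 + 89 + ? = 455, so (4,1) = 77.
Column 3: 67 + 79 + 91 + 115 + ? = 455, so (4,3) = 103.

101 109 67 85 93 / 113 71 79 87 105 / 75 83 91 99 107 / 77 95 103 111 69 / 89 97 115 73 81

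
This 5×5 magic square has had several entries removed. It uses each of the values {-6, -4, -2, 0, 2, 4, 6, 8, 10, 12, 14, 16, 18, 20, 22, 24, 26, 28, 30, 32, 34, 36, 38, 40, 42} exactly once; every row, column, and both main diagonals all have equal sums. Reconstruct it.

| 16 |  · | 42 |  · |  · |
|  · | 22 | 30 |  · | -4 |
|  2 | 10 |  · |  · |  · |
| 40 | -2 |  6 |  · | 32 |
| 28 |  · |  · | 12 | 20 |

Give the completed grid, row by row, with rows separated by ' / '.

The 25 entries sum to 450, so each line sums to 450/5 = 90.
Row 4 must total 90; the given cells sum to 76, so (4,4) = 14.
Column 1 must total 90; the given cells sum to 86, so (2,1) = 4.
Using main diagonal: 16 + 22 + 14 + 20 + ? → (3,3) = 90 − 72 = 18.
Row 2 needs 90; the known cells sum to 52, so (2,4) = 38.
Using column 3: 42 + 30 + 18 + 6 + ? → (5,3) = 90 − 96 = -6.
From anti-diagonal, 90 − (38 + 18 + (-2) + 28) gives (1,5) = 8.
Row 5 must total 90; the given cells sum to 54, so (5,2) = 36.
From column 2, 90 − (22 + 10 + (-2) + 36) gives (1,2) = 24.
Using column 5: 8 + (-4) + 32 + 20 + ? → (3,5) = 90 − 56 = 34.
Using row 1: 16 + 24 + 42 + 8 + ? → (1,4) = 90 − 90 = 0.
Row 3 needs 90; the known cells sum to 64, so (3,4) = 26.

16 24 42 0 8 / 4 22 30 38 -4 / 2 10 18 26 34 / 40 -2 6 14 32 / 28 36 -6 12 20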